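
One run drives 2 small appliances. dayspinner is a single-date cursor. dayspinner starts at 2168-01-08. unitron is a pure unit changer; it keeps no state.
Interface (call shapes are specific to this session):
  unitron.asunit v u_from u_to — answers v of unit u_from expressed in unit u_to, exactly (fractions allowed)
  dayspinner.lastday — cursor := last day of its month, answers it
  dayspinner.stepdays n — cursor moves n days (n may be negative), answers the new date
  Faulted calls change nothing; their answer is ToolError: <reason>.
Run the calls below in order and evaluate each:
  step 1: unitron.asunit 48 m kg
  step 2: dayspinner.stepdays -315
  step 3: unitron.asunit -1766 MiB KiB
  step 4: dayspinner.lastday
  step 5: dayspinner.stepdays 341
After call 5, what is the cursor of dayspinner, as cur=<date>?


Answer: cur=2168-02-04

Derivation:
[in] unitron.asunit v: 48 u_from: m u_to: kg
[out] ToolError: incompatible units
[in] dayspinner.stepdays n: -315
[out] 2167-02-27
[in] unitron.asunit v: -1766 u_from: MiB u_to: KiB
[out] -1808384
[in] dayspinner.lastday
[out] 2167-02-28
[in] dayspinner.stepdays n: 341
[out] 2168-02-04


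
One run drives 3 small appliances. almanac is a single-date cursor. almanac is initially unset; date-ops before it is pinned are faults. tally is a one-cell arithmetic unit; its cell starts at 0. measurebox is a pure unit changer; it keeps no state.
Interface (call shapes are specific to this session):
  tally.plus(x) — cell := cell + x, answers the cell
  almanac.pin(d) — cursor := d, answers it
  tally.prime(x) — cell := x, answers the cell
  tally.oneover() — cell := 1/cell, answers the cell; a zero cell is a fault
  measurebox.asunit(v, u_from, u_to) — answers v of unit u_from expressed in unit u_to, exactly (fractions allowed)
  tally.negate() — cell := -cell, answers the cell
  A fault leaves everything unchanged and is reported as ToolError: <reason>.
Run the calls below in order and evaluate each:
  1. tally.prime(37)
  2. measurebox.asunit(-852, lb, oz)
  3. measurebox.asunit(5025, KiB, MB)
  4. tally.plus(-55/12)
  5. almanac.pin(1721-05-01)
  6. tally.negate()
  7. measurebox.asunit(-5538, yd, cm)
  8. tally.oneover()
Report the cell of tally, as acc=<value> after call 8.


I invoke tally.prime passing x='37', which returns 37.
Next I call measurebox.asunit passing v='-852', u_from='lb', u_to='oz', yielding -13632.
Then measurebox.asunit passing v='5025', u_from='KiB', u_to='MB', and see 3216/625.
I call tally.plus passing x='-55/12', and see 389/12.
Then almanac.pin passing d='1721-05-01', and see 1721-05-01.
I invoke tally.negate(): -389/12.
I call measurebox.asunit passing v='-5538', u_from='yd', u_to='cm', and observe -12659868/25.
Calling tally.oneover(): -12/389.

Answer: acc=-12/389


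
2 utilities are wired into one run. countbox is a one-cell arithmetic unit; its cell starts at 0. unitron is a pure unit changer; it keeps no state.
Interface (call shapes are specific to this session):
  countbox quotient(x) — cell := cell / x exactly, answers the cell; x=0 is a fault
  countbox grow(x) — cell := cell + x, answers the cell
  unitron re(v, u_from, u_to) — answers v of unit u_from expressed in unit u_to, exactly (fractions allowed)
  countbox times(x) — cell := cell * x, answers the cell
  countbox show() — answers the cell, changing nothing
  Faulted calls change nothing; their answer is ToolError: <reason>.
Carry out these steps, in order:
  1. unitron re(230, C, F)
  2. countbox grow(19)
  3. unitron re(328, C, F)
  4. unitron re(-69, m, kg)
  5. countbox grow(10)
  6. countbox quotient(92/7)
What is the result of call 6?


$ unitron re v='230' u_from='C' u_to='F'
:: 446
$ countbox grow x='19'
:: 19
$ unitron re v='328' u_from='C' u_to='F'
:: 3112/5
$ unitron re v='-69' u_from='m' u_to='kg'
:: ToolError: incompatible units
$ countbox grow x='10'
:: 29
$ countbox quotient x='92/7'
:: 203/92

Answer: 203/92


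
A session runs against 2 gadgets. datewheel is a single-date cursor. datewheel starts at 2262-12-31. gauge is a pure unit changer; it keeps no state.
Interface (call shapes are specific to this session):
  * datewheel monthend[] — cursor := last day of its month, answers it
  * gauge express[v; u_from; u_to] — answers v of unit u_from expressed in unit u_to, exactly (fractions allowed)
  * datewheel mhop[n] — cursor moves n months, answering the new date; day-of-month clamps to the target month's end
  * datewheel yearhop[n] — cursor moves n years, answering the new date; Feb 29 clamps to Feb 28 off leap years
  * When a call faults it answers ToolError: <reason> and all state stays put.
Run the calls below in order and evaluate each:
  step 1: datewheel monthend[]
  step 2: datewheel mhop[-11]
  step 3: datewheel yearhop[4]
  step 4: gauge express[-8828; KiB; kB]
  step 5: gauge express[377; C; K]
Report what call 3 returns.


Answer: 2266-01-31

Derivation:
# datewheel monthend() ~> 2262-12-31
# datewheel mhop(n=-11) ~> 2262-01-31
# datewheel yearhop(n=4) ~> 2266-01-31
# gauge express(v=-8828, u_from=KiB, u_to=kB) ~> -1129984/125
# gauge express(v=377, u_from=C, u_to=K) ~> 13003/20


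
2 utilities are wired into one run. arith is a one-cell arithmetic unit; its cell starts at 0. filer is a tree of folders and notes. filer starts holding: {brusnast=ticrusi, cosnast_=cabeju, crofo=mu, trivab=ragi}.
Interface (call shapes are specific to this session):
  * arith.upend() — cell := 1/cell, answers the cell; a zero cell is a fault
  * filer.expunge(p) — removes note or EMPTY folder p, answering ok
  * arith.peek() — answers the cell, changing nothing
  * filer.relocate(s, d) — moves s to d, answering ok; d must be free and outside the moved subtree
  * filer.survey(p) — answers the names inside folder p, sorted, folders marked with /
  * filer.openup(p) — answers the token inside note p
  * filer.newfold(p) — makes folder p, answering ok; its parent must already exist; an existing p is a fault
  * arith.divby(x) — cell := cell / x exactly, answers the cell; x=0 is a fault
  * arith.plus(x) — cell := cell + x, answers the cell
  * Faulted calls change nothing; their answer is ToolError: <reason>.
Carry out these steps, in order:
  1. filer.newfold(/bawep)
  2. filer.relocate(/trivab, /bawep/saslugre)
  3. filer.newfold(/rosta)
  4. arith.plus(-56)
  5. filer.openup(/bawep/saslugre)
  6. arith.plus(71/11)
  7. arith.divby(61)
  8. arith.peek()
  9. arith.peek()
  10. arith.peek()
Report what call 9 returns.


% filer.newfold(p=/bawep) == ok
% filer.relocate(s=/trivab, d=/bawep/saslugre) == ok
% filer.newfold(p=/rosta) == ok
% arith.plus(x=-56) == -56
% filer.openup(p=/bawep/saslugre) == ragi
% arith.plus(x=71/11) == -545/11
% arith.divby(x=61) == -545/671
% arith.peek() == -545/671
% arith.peek() == -545/671
% arith.peek() == -545/671

Answer: -545/671


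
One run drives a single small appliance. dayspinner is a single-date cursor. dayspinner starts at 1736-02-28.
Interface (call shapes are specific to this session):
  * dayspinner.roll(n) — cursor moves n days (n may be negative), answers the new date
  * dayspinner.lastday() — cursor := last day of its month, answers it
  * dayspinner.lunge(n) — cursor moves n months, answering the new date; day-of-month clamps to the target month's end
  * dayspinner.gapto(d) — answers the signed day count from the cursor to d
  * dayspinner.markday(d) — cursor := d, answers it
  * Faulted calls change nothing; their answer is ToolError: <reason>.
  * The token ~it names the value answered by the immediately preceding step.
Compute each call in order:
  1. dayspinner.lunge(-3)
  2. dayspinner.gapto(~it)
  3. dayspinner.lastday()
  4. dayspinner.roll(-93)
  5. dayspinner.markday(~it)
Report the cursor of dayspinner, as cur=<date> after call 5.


$ dayspinner.lunge n: -3
  1735-11-28
$ dayspinner.gapto d: ~it
  0
$ dayspinner.lastday
  1735-11-30
$ dayspinner.roll n: -93
  1735-08-29
$ dayspinner.markday d: ~it
  1735-08-29

Answer: cur=1735-08-29


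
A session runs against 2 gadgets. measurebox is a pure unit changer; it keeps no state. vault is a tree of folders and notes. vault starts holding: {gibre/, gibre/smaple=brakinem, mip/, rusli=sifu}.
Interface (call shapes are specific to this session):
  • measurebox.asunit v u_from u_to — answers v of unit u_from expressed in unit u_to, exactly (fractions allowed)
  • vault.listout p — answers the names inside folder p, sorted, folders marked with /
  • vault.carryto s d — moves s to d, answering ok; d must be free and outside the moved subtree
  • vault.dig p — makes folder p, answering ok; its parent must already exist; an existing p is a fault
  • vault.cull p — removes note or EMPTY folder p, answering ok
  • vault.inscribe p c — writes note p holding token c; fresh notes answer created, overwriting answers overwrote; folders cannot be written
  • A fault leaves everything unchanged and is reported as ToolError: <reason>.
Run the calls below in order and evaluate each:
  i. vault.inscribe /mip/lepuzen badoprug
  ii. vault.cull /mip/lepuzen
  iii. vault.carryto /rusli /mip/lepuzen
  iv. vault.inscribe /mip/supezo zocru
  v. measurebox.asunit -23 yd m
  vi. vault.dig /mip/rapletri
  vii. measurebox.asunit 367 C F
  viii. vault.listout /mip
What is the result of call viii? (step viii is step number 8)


Invoking inscribe passing p='/mip/lepuzen', c='badoprug', yielding created.
Calling cull passing p='/mip/lepuzen', which returns ok.
I invoke carryto passing s='/rusli', d='/mip/lepuzen', and get ok.
Invoking inscribe passing p='/mip/supezo', c='zocru', and see created.
I invoke asunit passing v='-23', u_from='yd', u_to='m', — result: -26289/1250.
I run dig passing p='/mip/rapletri', and observe ok.
Using asunit passing v='367', u_from='C', u_to='F', and see 3463/5.
I invoke listout passing p='/mip', — result: [lepuzen, rapletri/, supezo].

Answer: [lepuzen, rapletri/, supezo]


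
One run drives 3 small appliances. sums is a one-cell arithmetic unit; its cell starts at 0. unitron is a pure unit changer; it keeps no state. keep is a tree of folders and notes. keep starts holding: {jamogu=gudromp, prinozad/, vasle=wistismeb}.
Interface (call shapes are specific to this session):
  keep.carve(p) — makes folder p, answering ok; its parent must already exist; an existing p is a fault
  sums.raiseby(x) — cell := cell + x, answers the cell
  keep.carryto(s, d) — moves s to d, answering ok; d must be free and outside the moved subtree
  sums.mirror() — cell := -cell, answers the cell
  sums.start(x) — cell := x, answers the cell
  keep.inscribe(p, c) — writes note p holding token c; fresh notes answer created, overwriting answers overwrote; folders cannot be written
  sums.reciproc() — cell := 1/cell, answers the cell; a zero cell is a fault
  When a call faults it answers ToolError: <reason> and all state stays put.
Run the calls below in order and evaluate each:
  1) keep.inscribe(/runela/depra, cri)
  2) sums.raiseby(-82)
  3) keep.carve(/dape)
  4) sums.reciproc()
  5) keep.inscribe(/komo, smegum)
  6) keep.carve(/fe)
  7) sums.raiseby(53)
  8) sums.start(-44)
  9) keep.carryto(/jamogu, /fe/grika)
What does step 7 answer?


Step: inscribe[p: /runela/depra; c: cri]
Result: ToolError: no parent
Step: raiseby[x: -82]
Result: -82
Step: carve[p: /dape]
Result: ok
Step: reciproc[]
Result: -1/82
Step: inscribe[p: /komo; c: smegum]
Result: created
Step: carve[p: /fe]
Result: ok
Step: raiseby[x: 53]
Result: 4345/82
Step: start[x: -44]
Result: -44
Step: carryto[s: /jamogu; d: /fe/grika]
Result: ok

Answer: 4345/82


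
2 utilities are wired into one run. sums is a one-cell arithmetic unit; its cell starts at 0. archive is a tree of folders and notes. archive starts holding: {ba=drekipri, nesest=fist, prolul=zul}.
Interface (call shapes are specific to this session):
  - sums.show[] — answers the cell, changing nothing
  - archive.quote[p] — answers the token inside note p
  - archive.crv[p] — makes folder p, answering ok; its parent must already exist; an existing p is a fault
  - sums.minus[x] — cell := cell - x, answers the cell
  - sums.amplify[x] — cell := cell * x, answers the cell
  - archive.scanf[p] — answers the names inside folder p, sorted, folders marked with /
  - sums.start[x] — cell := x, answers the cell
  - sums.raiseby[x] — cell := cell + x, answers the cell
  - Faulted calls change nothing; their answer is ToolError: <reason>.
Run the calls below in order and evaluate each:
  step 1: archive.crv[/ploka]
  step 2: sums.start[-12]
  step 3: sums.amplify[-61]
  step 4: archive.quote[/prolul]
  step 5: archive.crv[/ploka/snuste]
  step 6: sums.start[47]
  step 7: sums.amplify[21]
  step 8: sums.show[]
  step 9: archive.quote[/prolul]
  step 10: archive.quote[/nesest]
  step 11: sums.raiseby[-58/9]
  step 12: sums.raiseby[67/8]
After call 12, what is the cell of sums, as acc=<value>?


I use archive.crv on p: /ploka, → ok.
Calling sums.start on x: -12, and observe -12.
I use sums.amplify on x: -61, — result: 732.
Next I call archive.quote on p: /prolul, and observe zul.
Calling archive.crv on p: /ploka/snuste, and observe ok.
I call sums.start on x: 47: 47.
Now I run sums.amplify on x: 21, and observe 987.
Invoking sums.show, which returns 987.
I use archive.quote on p: /prolul: zul.
Now I run archive.quote on p: /nesest, and get fist.
Calling sums.raiseby on x: -58/9, → 8825/9.
Invoking sums.raiseby on x: 67/8, → 71203/72.

Answer: acc=71203/72


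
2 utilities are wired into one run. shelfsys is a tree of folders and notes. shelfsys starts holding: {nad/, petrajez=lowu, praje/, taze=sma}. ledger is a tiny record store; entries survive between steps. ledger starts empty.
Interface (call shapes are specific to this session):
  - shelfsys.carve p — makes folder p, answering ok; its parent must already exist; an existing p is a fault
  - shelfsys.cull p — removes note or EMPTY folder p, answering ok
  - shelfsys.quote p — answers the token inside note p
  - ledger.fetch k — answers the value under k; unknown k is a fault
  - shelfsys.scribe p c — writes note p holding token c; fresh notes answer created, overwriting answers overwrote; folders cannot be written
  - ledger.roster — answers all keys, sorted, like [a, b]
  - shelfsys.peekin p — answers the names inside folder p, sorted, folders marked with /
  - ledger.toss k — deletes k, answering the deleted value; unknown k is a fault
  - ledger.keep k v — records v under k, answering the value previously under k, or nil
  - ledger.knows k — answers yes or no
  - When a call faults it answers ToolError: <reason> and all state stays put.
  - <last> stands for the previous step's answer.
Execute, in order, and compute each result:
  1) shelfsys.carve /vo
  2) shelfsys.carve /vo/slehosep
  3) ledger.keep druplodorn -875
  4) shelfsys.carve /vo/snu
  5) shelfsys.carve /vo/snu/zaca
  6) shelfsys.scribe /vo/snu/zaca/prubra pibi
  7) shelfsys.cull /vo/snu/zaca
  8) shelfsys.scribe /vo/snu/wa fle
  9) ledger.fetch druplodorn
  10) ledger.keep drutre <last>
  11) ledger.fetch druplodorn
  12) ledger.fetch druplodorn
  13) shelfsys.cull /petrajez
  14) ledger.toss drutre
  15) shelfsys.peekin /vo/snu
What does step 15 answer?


-- shelfsys.carve(p→/vo) == ok
-- shelfsys.carve(p→/vo/slehosep) == ok
-- ledger.keep(k→druplodorn, v→-875) == nil
-- shelfsys.carve(p→/vo/snu) == ok
-- shelfsys.carve(p→/vo/snu/zaca) == ok
-- shelfsys.scribe(p→/vo/snu/zaca/prubra, c→pibi) == created
-- shelfsys.cull(p→/vo/snu/zaca) == ToolError: not empty
-- shelfsys.scribe(p→/vo/snu/wa, c→fle) == created
-- ledger.fetch(k→druplodorn) == -875
-- ledger.keep(k→drutre, v→<last>) == nil
-- ledger.fetch(k→druplodorn) == -875
-- ledger.fetch(k→druplodorn) == -875
-- shelfsys.cull(p→/petrajez) == ok
-- ledger.toss(k→drutre) == -875
-- shelfsys.peekin(p→/vo/snu) == [wa, zaca/]

Answer: [wa, zaca/]


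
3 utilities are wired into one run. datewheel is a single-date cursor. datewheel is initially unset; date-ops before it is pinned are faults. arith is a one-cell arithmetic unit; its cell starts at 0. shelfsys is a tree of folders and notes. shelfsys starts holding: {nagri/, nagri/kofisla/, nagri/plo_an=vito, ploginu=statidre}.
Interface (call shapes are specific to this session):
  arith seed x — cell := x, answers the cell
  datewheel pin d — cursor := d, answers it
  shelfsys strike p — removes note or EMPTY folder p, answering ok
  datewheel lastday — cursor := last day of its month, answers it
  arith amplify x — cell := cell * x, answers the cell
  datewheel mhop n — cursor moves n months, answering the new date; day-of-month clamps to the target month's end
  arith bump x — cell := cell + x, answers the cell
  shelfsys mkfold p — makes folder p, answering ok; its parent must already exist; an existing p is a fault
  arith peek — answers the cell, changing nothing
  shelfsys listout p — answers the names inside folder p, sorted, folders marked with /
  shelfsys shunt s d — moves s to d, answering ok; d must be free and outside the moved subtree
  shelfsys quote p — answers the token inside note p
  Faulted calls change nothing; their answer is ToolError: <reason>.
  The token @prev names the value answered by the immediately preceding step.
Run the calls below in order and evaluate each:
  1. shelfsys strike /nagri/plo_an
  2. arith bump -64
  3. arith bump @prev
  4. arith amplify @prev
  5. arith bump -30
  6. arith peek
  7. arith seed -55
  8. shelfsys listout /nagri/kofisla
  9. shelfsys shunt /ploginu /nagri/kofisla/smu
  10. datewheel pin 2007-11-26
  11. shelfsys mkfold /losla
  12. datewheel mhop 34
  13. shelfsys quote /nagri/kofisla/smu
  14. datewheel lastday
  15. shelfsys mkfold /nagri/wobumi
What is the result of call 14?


Act: shelfsys strike[/nagri/plo_an]
Obs: ok
Act: arith bump[-64]
Obs: -64
Act: arith bump[@prev]
Obs: -128
Act: arith amplify[@prev]
Obs: 16384
Act: arith bump[-30]
Obs: 16354
Act: arith peek[]
Obs: 16354
Act: arith seed[-55]
Obs: -55
Act: shelfsys listout[/nagri/kofisla]
Obs: []
Act: shelfsys shunt[/ploginu; /nagri/kofisla/smu]
Obs: ok
Act: datewheel pin[2007-11-26]
Obs: 2007-11-26
Act: shelfsys mkfold[/losla]
Obs: ok
Act: datewheel mhop[34]
Obs: 2010-09-26
Act: shelfsys quote[/nagri/kofisla/smu]
Obs: statidre
Act: datewheel lastday[]
Obs: 2010-09-30
Act: shelfsys mkfold[/nagri/wobumi]
Obs: ok

Answer: 2010-09-30


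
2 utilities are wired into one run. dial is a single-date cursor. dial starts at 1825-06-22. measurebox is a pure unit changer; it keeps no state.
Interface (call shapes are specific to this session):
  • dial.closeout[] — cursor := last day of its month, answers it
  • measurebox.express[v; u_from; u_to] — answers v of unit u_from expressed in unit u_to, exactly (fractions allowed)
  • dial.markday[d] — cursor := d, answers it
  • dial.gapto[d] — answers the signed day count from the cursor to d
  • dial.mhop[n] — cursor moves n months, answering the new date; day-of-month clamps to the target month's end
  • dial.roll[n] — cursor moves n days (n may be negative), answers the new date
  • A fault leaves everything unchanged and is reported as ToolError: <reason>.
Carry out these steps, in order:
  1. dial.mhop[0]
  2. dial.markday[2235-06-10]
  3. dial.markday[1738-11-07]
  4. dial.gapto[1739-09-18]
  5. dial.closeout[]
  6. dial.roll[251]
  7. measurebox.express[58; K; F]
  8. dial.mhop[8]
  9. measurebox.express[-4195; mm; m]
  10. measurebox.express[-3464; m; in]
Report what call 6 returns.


Answer: 1739-08-08

Derivation:
~$ dial.mhop n=0
= 1825-06-22
~$ dial.markday d=2235-06-10
= 2235-06-10
~$ dial.markday d=1738-11-07
= 1738-11-07
~$ dial.gapto d=1739-09-18
= 315
~$ dial.closeout
= 1738-11-30
~$ dial.roll n=251
= 1739-08-08
~$ measurebox.express v=58 u_from=K u_to=F
= -35527/100
~$ dial.mhop n=8
= 1740-04-08
~$ measurebox.express v=-4195 u_from=mm u_to=m
= -839/200
~$ measurebox.express v=-3464 u_from=m u_to=in
= -17320000/127


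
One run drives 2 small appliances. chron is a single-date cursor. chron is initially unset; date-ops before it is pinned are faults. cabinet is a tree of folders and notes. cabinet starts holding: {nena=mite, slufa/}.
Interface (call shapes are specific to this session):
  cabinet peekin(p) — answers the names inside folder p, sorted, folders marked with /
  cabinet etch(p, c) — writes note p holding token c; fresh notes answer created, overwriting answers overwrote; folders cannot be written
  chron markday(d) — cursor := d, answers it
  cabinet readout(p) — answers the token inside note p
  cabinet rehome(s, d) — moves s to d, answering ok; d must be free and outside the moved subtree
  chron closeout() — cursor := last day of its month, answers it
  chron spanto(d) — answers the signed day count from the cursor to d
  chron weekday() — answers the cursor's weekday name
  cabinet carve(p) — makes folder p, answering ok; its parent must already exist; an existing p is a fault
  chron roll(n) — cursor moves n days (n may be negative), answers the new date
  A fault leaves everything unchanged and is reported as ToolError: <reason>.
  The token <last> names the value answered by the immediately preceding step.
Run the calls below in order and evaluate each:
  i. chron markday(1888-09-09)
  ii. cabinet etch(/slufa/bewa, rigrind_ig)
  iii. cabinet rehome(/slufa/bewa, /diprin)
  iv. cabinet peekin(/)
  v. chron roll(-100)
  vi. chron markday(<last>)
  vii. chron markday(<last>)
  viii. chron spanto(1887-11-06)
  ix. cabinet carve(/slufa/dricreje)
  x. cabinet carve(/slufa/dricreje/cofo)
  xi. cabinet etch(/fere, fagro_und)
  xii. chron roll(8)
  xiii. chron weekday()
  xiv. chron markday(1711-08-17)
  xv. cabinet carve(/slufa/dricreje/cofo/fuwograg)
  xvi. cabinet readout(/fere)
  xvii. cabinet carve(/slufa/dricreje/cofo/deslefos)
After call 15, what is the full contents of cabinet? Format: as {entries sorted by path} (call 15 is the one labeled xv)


Answer: {diprin=rigrind_ig, fere=fagro_und, nena=mite, slufa/, slufa/dricreje/, slufa/dricreje/cofo/, slufa/dricreje/cofo/fuwograg/}

Derivation:
% 1. chron markday(d=1888-09-09) ~> 1888-09-09
% 2. cabinet etch(p=/slufa/bewa, c=rigrind_ig) ~> created
% 3. cabinet rehome(s=/slufa/bewa, d=/diprin) ~> ok
% 4. cabinet peekin(p=/) ~> [diprin, nena, slufa/]
% 5. chron roll(n=-100) ~> 1888-06-01
% 6. chron markday(d=<last>) ~> 1888-06-01
% 7. chron markday(d=<last>) ~> 1888-06-01
% 8. chron spanto(d=1887-11-06) ~> -208
% 9. cabinet carve(p=/slufa/dricreje) ~> ok
% 10. cabinet carve(p=/slufa/dricreje/cofo) ~> ok
% 11. cabinet etch(p=/fere, c=fagro_und) ~> created
% 12. chron roll(n=8) ~> 1888-06-09
% 13. chron weekday() ~> Saturday
% 14. chron markday(d=1711-08-17) ~> 1711-08-17
% 15. cabinet carve(p=/slufa/dricreje/cofo/fuwograg) ~> ok
% 16. cabinet readout(p=/fere) ~> fagro_und
% 17. cabinet carve(p=/slufa/dricreje/cofo/deslefos) ~> ok


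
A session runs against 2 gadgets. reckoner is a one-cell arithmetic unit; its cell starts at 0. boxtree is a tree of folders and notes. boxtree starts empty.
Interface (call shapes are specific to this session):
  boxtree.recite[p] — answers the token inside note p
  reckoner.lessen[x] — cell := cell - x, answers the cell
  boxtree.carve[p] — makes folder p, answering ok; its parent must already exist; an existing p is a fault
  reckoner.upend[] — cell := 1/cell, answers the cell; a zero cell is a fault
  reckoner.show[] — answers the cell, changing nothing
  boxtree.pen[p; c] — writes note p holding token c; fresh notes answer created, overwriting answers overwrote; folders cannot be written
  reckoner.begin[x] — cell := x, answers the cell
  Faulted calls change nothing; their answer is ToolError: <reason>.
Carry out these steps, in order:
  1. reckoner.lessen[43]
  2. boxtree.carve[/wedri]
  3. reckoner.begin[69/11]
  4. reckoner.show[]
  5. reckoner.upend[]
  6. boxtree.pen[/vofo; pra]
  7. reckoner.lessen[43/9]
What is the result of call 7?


Answer: -956/207

Derivation:
→ lessen(x='43')
← -43
→ carve(p='/wedri')
← ok
→ begin(x='69/11')
← 69/11
→ show()
← 69/11
→ upend()
← 11/69
→ pen(p='/vofo', c='pra')
← created
→ lessen(x='43/9')
← -956/207


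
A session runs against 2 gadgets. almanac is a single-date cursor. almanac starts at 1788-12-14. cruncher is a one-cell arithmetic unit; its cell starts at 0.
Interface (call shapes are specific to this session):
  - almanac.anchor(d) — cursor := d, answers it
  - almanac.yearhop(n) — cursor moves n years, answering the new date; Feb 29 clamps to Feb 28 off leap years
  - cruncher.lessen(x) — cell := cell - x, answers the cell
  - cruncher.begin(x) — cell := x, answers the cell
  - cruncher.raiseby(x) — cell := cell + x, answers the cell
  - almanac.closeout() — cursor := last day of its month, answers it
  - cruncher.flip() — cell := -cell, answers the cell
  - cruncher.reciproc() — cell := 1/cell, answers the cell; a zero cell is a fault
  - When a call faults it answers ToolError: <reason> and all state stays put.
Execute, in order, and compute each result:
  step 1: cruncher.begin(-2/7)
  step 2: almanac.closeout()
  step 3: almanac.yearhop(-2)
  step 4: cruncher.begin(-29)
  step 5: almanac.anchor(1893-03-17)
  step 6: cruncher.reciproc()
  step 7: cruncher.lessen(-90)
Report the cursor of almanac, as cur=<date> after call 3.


Using cruncher.begin on x→-2/7, which returns -2/7.
I call almanac.closeout(), and see 1788-12-31.
I use almanac.yearhop on n→-2, and observe 1786-12-31.
Now I run cruncher.begin on x→-29, → -29.
I run almanac.anchor on d→1893-03-17, and observe 1893-03-17.
Invoking cruncher.reciproc(), → -1/29.
Now I run cruncher.lessen on x→-90, and observe 2609/29.

Answer: cur=1786-12-31


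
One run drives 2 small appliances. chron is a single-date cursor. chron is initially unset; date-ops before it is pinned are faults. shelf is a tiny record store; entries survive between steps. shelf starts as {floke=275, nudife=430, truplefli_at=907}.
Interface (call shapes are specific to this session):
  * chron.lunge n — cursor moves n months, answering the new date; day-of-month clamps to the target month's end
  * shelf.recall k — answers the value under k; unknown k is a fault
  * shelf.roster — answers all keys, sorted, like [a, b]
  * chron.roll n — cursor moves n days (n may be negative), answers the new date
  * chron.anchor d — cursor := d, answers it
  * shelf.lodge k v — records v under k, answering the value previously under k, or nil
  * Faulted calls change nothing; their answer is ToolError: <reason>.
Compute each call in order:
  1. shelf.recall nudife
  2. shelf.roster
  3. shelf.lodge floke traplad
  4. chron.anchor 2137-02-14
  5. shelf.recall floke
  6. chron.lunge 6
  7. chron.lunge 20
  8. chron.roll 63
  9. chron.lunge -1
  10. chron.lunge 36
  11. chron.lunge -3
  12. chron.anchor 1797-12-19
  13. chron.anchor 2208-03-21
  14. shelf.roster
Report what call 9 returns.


Answer: 2139-05-16

Derivation:
% shelf.recall(k='nudife') == 430
% shelf.roster() == [floke, nudife, truplefli_at]
% shelf.lodge(k='floke', v='traplad') == 275
% chron.anchor(d='2137-02-14') == 2137-02-14
% shelf.recall(k='floke') == traplad
% chron.lunge(n='6') == 2137-08-14
% chron.lunge(n='20') == 2139-04-14
% chron.roll(n='63') == 2139-06-16
% chron.lunge(n='-1') == 2139-05-16
% chron.lunge(n='36') == 2142-05-16
% chron.lunge(n='-3') == 2142-02-16
% chron.anchor(d='1797-12-19') == 1797-12-19
% chron.anchor(d='2208-03-21') == 2208-03-21
% shelf.roster() == [floke, nudife, truplefli_at]


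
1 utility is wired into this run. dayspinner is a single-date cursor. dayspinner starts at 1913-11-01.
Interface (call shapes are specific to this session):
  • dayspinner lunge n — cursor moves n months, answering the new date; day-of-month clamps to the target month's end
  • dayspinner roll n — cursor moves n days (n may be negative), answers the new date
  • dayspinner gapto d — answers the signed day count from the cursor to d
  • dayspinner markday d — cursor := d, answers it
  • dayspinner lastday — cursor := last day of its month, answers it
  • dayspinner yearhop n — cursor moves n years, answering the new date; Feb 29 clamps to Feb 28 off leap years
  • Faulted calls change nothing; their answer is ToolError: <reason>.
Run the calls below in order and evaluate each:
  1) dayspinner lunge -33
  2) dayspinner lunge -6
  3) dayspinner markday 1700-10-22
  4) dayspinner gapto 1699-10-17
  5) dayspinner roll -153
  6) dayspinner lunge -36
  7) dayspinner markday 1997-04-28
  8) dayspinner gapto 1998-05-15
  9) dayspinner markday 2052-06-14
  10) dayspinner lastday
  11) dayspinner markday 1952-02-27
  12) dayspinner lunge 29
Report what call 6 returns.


Answer: 1697-05-22

Derivation:
% dayspinner lunge(n=-33) == 1911-02-01
% dayspinner lunge(n=-6) == 1910-08-01
% dayspinner markday(d=1700-10-22) == 1700-10-22
% dayspinner gapto(d=1699-10-17) == -370
% dayspinner roll(n=-153) == 1700-05-22
% dayspinner lunge(n=-36) == 1697-05-22
% dayspinner markday(d=1997-04-28) == 1997-04-28
% dayspinner gapto(d=1998-05-15) == 382
% dayspinner markday(d=2052-06-14) == 2052-06-14
% dayspinner lastday() == 2052-06-30
% dayspinner markday(d=1952-02-27) == 1952-02-27
% dayspinner lunge(n=29) == 1954-07-27


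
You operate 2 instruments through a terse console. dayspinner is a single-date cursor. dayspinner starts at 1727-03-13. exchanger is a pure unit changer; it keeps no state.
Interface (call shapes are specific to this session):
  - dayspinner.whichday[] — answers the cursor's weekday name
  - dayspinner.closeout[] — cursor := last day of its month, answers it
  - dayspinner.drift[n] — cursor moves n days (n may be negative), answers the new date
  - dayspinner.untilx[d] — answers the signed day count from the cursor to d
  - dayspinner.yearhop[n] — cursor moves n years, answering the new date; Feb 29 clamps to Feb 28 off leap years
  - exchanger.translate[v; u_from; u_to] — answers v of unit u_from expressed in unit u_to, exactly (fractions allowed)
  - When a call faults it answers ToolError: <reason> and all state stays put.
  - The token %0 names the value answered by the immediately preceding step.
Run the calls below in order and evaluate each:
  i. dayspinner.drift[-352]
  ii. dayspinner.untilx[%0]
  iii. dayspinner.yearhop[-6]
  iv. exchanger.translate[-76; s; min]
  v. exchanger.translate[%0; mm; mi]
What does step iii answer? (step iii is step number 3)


Answer: 1720-03-26

Derivation:
Step: dayspinner.drift[n: -352]
Result: 1726-03-26
Step: dayspinner.untilx[d: %0]
Result: 0
Step: dayspinner.yearhop[n: -6]
Result: 1720-03-26
Step: exchanger.translate[v: -76; u_from: s; u_to: min]
Result: -19/15
Step: exchanger.translate[v: %0; u_from: mm; u_to: mi]
Result: -19/24140160


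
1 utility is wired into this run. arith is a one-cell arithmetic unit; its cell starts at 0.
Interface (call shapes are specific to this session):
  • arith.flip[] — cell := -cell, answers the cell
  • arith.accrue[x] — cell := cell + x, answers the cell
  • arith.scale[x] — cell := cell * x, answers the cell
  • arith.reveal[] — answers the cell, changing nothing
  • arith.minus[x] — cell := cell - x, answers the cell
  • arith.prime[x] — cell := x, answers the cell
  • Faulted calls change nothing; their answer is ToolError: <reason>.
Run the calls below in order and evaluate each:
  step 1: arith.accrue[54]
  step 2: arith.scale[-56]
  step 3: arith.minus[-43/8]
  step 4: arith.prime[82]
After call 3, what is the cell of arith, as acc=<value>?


-> arith.accrue(x→54)
<- 54
-> arith.scale(x→-56)
<- -3024
-> arith.minus(x→-43/8)
<- -24149/8
-> arith.prime(x→82)
<- 82

Answer: acc=-24149/8


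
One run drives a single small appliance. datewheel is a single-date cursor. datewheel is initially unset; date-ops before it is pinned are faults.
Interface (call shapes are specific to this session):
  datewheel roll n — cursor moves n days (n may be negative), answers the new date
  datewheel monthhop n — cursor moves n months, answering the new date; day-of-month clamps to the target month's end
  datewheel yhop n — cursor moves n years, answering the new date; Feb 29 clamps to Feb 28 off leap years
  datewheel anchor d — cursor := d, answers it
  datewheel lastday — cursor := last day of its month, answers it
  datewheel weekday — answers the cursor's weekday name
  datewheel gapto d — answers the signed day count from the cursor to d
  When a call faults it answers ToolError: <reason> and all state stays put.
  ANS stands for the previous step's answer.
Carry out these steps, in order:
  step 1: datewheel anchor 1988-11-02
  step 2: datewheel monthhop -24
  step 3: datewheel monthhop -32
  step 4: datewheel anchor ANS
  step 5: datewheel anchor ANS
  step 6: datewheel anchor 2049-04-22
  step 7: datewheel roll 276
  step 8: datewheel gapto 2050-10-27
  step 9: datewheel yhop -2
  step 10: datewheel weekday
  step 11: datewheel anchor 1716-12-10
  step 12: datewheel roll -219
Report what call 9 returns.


Answer: 2048-01-23

Derivation:
==> datewheel anchor(d→1988-11-02)
<== 1988-11-02
==> datewheel monthhop(n→-24)
<== 1986-11-02
==> datewheel monthhop(n→-32)
<== 1984-03-02
==> datewheel anchor(d→ANS)
<== 1984-03-02
==> datewheel anchor(d→ANS)
<== 1984-03-02
==> datewheel anchor(d→2049-04-22)
<== 2049-04-22
==> datewheel roll(n→276)
<== 2050-01-23
==> datewheel gapto(d→2050-10-27)
<== 277
==> datewheel yhop(n→-2)
<== 2048-01-23
==> datewheel weekday()
<== Thursday
==> datewheel anchor(d→1716-12-10)
<== 1716-12-10
==> datewheel roll(n→-219)
<== 1716-05-05


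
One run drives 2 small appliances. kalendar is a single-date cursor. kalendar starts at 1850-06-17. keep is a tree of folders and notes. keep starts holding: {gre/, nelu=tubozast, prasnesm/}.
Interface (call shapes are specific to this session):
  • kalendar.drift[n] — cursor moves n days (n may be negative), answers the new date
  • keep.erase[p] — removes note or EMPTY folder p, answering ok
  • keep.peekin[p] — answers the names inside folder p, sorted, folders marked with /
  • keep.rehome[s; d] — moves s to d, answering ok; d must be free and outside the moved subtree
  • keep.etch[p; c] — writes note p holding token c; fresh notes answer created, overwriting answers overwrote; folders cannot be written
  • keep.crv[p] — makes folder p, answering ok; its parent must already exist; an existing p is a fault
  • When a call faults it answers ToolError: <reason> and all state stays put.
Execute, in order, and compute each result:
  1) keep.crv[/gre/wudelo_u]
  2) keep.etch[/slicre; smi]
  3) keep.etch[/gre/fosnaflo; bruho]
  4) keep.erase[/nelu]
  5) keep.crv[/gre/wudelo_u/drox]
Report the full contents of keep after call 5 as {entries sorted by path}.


Answer: {gre/, gre/fosnaflo=bruho, gre/wudelo_u/, gre/wudelo_u/drox/, prasnesm/, slicre=smi}

Derivation:
;; 1. crv(p→/gre/wudelo_u) : ok
;; 2. etch(p→/slicre, c→smi) : created
;; 3. etch(p→/gre/fosnaflo, c→bruho) : created
;; 4. erase(p→/nelu) : ok
;; 5. crv(p→/gre/wudelo_u/drox) : ok


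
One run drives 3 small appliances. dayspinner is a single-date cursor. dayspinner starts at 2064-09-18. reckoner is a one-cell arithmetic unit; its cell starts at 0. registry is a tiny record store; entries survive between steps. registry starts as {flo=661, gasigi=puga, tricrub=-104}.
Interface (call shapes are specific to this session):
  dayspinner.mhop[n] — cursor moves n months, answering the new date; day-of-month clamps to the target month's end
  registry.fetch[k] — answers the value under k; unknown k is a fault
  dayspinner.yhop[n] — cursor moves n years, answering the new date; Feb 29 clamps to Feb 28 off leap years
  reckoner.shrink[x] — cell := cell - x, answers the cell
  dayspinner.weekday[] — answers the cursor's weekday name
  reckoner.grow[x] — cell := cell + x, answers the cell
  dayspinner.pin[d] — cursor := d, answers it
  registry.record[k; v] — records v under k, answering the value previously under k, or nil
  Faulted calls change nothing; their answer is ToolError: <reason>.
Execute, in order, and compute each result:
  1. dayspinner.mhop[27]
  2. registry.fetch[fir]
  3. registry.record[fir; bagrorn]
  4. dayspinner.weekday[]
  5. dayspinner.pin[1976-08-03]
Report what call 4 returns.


// 1. dayspinner.mhop(n=27) -> 2066-12-18
// 2. registry.fetch(k=fir) -> ToolError: no such key fir
// 3. registry.record(k=fir, v=bagrorn) -> nil
// 4. dayspinner.weekday() -> Saturday
// 5. dayspinner.pin(d=1976-08-03) -> 1976-08-03

Answer: Saturday


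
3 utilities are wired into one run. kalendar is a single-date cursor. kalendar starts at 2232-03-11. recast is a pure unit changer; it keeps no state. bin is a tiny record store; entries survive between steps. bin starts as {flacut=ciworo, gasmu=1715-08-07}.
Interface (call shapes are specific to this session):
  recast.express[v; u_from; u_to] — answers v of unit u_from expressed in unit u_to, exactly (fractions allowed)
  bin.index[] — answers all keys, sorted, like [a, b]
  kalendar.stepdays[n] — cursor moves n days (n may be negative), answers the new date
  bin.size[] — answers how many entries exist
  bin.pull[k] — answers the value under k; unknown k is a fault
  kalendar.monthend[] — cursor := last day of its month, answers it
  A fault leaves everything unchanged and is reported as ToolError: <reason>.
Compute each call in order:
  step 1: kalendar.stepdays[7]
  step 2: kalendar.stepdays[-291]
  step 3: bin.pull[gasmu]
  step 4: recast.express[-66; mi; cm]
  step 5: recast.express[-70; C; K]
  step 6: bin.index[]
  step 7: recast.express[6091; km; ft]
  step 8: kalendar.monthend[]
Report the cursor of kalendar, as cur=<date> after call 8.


Answer: cur=2231-06-30

Derivation:
→ stepdays(n: 7)
← 2232-03-18
→ stepdays(n: -291)
← 2231-06-01
→ pull(k: gasmu)
← 1715-08-07
→ express(v: -66, u_from: mi, u_to: cm)
← -53108352/5
→ express(v: -70, u_from: C, u_to: K)
← 4063/20
→ index()
← [flacut, gasmu]
→ express(v: 6091, u_from: km, u_to: ft)
← 7613750000/381
→ monthend()
← 2231-06-30


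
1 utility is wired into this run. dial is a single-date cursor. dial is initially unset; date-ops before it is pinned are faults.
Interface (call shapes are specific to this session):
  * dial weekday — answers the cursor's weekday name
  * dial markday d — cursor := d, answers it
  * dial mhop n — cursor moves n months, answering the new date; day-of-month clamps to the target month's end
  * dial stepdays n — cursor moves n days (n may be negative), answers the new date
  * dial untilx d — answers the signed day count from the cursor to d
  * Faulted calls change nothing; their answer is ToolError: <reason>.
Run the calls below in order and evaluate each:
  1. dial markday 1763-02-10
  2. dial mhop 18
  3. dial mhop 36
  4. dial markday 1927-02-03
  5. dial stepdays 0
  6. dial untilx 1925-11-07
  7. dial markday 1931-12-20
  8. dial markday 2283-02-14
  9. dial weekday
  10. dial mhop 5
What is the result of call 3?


Act: dial markday[d: 1763-02-10]
Obs: 1763-02-10
Act: dial mhop[n: 18]
Obs: 1764-08-10
Act: dial mhop[n: 36]
Obs: 1767-08-10
Act: dial markday[d: 1927-02-03]
Obs: 1927-02-03
Act: dial stepdays[n: 0]
Obs: 1927-02-03
Act: dial untilx[d: 1925-11-07]
Obs: -453
Act: dial markday[d: 1931-12-20]
Obs: 1931-12-20
Act: dial markday[d: 2283-02-14]
Obs: 2283-02-14
Act: dial weekday[]
Obs: Wednesday
Act: dial mhop[n: 5]
Obs: 2283-07-14

Answer: 1767-08-10


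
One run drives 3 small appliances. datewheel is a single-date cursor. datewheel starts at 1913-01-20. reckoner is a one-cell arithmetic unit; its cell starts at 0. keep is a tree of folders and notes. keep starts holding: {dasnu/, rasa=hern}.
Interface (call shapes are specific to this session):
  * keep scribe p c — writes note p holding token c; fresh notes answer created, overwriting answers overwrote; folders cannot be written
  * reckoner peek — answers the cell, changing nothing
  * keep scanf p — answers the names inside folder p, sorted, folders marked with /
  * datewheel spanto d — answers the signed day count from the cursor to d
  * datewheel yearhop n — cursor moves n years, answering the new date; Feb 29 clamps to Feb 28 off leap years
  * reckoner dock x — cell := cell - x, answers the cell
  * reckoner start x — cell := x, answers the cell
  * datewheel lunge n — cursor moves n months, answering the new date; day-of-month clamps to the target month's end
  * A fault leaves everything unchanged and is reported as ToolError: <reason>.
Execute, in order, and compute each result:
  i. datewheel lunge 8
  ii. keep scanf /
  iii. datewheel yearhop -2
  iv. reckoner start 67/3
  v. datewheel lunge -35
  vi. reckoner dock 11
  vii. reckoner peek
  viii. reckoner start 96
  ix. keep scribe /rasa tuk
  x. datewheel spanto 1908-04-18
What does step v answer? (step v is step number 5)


Answer: 1908-10-20

Derivation:
~$ datewheel lunge n='8'
[out] 1913-09-20
~$ keep scanf p='/'
[out] [dasnu/, rasa]
~$ datewheel yearhop n='-2'
[out] 1911-09-20
~$ reckoner start x='67/3'
[out] 67/3
~$ datewheel lunge n='-35'
[out] 1908-10-20
~$ reckoner dock x='11'
[out] 34/3
~$ reckoner peek
[out] 34/3
~$ reckoner start x='96'
[out] 96
~$ keep scribe p='/rasa' c='tuk'
[out] overwrote
~$ datewheel spanto d='1908-04-18'
[out] -185
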